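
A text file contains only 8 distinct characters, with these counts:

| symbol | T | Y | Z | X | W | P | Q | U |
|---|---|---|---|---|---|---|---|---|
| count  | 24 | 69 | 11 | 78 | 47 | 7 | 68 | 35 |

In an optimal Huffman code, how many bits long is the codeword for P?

Build the tree from the bottom:
P(7) + Z(11) → 18
18 + T(24) → 42
U(35) + 42 → 77
W(47) + Q(68) → 115
Y(69) + 77 → 146
X(78) + 115 → 193
146 + 193 → 339
The subtree containing P is merged 5 times, so code length = 5.

5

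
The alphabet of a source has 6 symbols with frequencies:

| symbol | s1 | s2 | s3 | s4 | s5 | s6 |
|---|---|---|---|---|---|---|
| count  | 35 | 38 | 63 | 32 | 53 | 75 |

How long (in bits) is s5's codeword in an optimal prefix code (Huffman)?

3

Repeatedly merge the two smallest:
combine s4(32), s1(35) → 67
combine s2(38), s5(53) → 91
combine s3(63), 67 → 130
combine s6(75), 91 → 166
combine 130, 166 → 296
s5's leaf is at depth 3, giving a 3-bit codeword.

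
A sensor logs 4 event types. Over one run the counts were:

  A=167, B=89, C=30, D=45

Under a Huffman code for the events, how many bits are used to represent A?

Repeatedly merge the two smallest:
C(30) + D(45) → 75
75 + B(89) → 164
164 + A(167) → 331
A sits one level below the root: a 1-bit codeword.

1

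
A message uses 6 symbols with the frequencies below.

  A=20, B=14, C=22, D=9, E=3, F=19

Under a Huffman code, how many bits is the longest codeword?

Merge the two lowest-weight nodes at each step:
combine E(3), D(9) → 12
combine 12, B(14) → 26
combine F(19), A(20) → 39
combine C(22), 26 → 48
combine 39, 48 → 87
The first pair merged (E, D) ends up deepest, at depth 4.

4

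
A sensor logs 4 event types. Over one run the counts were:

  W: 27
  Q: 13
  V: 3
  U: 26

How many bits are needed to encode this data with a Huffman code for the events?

127

Merge the two smallest weights repeatedly:
merge V(3) and Q(13): 16
merge 16 and U(26): 42
merge W(27) and 42: 69
Total encoded bits = sum of merged weights = 16 + 42 + 69 = 127.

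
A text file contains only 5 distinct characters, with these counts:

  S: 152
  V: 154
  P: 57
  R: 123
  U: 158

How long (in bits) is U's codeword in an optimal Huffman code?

Repeatedly merge the two smallest:
P(57) + R(123) → 180
S(152) + V(154) → 306
U(158) + 180 → 338
306 + 338 → 644
The subtree containing U is merged 2 times, so code length = 2.

2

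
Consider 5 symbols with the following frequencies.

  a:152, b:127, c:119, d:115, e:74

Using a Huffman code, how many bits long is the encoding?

1363

Greedily combine the two least-frequent nodes:
e(74) + d(115) → 189
c(119) + b(127) → 246
a(152) + 189 → 341
246 + 341 → 587
Each symbol's bit-cost is frequency × depth; summing gives 1363 bits (equivalently 189 + 246 + 341 + 587).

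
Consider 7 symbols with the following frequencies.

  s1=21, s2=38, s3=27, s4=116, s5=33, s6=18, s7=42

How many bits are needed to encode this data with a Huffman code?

Greedily combine the two least-frequent nodes:
s6(18) + s1(21) → 39
s3(27) + s5(33) → 60
s2(38) + 39 → 77
s7(42) + 60 → 102
77 + 102 → 179
s4(116) + 179 → 295
Total encoded bits = sum of merged weights = 39 + 60 + 77 + 102 + 179 + 295 = 752.

752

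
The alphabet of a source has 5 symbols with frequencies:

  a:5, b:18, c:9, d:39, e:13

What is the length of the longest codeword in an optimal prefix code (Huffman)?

Merge the two lowest-weight nodes at each step:
a(5) + c(9) → 14
e(13) + 14 → 27
b(18) + 27 → 45
d(39) + 45 → 84
Maximum depth reached is 4.

4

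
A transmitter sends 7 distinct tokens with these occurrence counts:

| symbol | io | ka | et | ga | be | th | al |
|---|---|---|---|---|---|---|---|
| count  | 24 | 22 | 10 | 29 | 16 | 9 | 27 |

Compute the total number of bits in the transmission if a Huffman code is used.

374

Greedily combine the two least-frequent nodes:
merge th(9) and et(10): 19
merge be(16) and 19: 35
merge ka(22) and io(24): 46
merge al(27) and ga(29): 56
merge 35 and 46: 81
merge 56 and 81: 137
Each symbol's bit-cost is frequency × depth; summing gives 374 bits (equivalently 19 + 35 + 46 + 56 + 81 + 137).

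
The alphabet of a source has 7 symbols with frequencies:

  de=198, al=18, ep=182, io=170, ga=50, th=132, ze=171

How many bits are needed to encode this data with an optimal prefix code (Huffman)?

Build the Huffman tree bottom-up:
merge al(18) and ga(50): 68
merge 68 and th(132): 200
merge io(170) and ze(171): 341
merge ep(182) and de(198): 380
merge 200 and 341: 541
merge 380 and 541: 921
The encoded length is the sum of every internal node's weight: 68 + 200 + 341 + 380 + 541 + 921 = 2451 bits.

2451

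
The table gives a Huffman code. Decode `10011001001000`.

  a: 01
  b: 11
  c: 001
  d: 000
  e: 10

eaeacd

Read left to right; each codeword is recognised as soon as it completes (prefix code):
  10→e | 01→a | 10→e | 01→a | 001→c | 000→d
Decoded message: eaeacd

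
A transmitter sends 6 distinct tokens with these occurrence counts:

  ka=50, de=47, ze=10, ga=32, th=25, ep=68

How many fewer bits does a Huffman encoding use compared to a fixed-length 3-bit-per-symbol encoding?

130

Fixed-length: 3 bits × 232 symbols = 696 bits.
Huffman merges:
ze(10) + th(25) → 35
ga(32) + 35 → 67
de(47) + ka(50) → 97
67 + ep(68) → 135
97 + 135 → 232
Huffman total = 35 + 67 + 97 + 135 + 232 = 566 bits.
Saving = 696 − 566 = 130 bits.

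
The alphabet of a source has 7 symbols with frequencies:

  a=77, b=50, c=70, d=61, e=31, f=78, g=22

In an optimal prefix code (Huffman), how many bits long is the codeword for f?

Repeatedly merge the two smallest:
g(22) + e(31) → 53
b(50) + 53 → 103
d(61) + c(70) → 131
a(77) + f(78) → 155
103 + 131 → 234
155 + 234 → 389
The subtree containing f is merged 2 times, so code length = 2.

2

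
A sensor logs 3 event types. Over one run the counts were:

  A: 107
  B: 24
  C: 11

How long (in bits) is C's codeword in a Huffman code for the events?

Build the tree from the bottom:
merge C(11) and B(24): 35
merge 35 and A(107): 142
C sits 2 levels below the root, so its codeword is 2 bits.

2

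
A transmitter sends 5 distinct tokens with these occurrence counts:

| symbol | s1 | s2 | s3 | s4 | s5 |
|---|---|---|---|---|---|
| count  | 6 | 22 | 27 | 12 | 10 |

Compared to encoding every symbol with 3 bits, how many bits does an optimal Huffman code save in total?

Fixed-length: 3 bits × 77 symbols = 231 bits.
Huffman merges:
s1(6) + s5(10) → 16
s4(12) + 16 → 28
s2(22) + s3(27) → 49
28 + 49 → 77
Huffman total = 16 + 28 + 49 + 77 = 170 bits.
Saving = 231 − 170 = 61 bits.

61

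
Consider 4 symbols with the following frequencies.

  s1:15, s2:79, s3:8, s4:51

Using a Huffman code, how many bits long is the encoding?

Build the Huffman tree bottom-up:
merge s3(8) and s1(15): 23
merge 23 and s4(51): 74
merge 74 and s2(79): 153
Total encoded bits = sum of merged weights = 23 + 74 + 153 = 250.

250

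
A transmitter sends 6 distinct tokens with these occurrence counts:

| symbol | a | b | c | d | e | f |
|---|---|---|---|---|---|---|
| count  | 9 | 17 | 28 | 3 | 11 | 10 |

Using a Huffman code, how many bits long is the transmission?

Merge the two smallest weights repeatedly:
combine d(3), a(9) → 12
combine f(10), e(11) → 21
combine 12, b(17) → 29
combine 21, c(28) → 49
combine 29, 49 → 78
The encoded length is the sum of every internal node's weight: 12 + 21 + 29 + 49 + 78 = 189 bits.

189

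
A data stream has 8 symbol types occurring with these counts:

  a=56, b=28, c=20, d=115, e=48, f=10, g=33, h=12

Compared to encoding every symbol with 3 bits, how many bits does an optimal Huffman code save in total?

Fixed-length: 3 bits × 322 symbols = 966 bits.
Huffman merges:
merge f(10) and h(12): 22
merge c(20) and 22: 42
merge b(28) and g(33): 61
merge 42 and e(48): 90
merge a(56) and 61: 117
merge 90 and d(115): 205
merge 117 and 205: 322
Huffman total = 22 + 42 + 61 + 90 + 117 + 205 + 322 = 859 bits.
Saving = 966 − 859 = 107 bits.

107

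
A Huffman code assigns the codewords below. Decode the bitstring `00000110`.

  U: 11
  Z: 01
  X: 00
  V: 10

XXZV

Read left to right; each codeword is recognised as soon as it completes (prefix code):
  00→X | 00→X | 01→Z | 10→V
Decoded message: XXZV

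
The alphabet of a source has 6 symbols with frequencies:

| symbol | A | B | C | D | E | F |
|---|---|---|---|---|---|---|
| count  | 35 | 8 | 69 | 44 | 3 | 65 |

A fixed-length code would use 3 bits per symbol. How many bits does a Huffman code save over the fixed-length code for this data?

167

Fixed-length: 3 bits × 224 symbols = 672 bits.
Huffman merges:
combine E(3), B(8) → 11
combine 11, A(35) → 46
combine D(44), 46 → 90
combine F(65), C(69) → 134
combine 90, 134 → 224
Huffman total = 11 + 46 + 90 + 134 + 224 = 505 bits.
Saving = 672 − 505 = 167 bits.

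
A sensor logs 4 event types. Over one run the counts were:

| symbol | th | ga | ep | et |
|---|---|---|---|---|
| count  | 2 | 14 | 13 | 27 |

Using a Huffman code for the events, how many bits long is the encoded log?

Greedily combine the two least-frequent nodes:
th(2) + ep(13) → 15
ga(14) + 15 → 29
et(27) + 29 → 56
Total encoded bits = sum of merged weights = 15 + 29 + 56 = 100.

100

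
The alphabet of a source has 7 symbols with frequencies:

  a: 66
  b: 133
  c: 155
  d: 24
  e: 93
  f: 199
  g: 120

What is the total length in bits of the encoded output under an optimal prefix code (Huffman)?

Merge the two smallest weights repeatedly:
combine d(24), a(66) → 90
combine 90, e(93) → 183
combine g(120), b(133) → 253
combine c(155), 183 → 338
combine f(199), 253 → 452
combine 338, 452 → 790
Total encoded bits = sum of merged weights = 90 + 183 + 253 + 338 + 452 + 790 = 2106.

2106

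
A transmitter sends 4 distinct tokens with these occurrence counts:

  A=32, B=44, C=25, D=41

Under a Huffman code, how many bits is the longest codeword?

Merge the two lowest-weight nodes at each step:
combine C(25), A(32) → 57
combine D(41), B(44) → 85
combine 57, 85 → 142
The rarest symbols sit at the bottom; the longest codeword is 2 bits.

2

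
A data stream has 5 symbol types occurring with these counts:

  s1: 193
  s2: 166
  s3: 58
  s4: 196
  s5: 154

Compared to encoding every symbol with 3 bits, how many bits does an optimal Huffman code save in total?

Fixed-length: 3 bits × 767 symbols = 2301 bits.
Huffman merges:
merge s3(58) and s5(154): 212
merge s2(166) and s1(193): 359
merge s4(196) and 212: 408
merge 359 and 408: 767
Huffman total = 212 + 359 + 408 + 767 = 1746 bits.
Saving = 2301 − 1746 = 555 bits.

555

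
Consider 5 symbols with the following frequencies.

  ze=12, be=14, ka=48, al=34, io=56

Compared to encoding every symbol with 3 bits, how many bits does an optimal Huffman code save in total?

Fixed-length: 3 bits × 164 symbols = 492 bits.
Huffman merges:
ze(12) + be(14) → 26
26 + al(34) → 60
ka(48) + io(56) → 104
60 + 104 → 164
Huffman total = 26 + 60 + 104 + 164 = 354 bits.
Saving = 492 − 354 = 138 bits.

138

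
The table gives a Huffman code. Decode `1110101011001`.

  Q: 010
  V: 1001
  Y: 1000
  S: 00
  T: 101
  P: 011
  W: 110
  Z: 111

ZQTV

Read left to right; each codeword is recognised as soon as it completes (prefix code):
  111→Z | 010→Q | 101→T | 1001→V
Decoded message: ZQTV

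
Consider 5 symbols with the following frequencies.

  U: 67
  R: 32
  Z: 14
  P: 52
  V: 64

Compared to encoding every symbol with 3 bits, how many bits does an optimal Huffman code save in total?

183

Fixed-length: 3 bits × 229 symbols = 687 bits.
Huffman merges:
Z(14) + R(32) → 46
46 + P(52) → 98
V(64) + U(67) → 131
98 + 131 → 229
Huffman total = 46 + 98 + 131 + 229 = 504 bits.
Saving = 687 − 504 = 183 bits.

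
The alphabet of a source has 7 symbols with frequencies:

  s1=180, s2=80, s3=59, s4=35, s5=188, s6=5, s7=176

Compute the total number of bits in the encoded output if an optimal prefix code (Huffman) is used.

1764

Merge the two smallest weights repeatedly:
merge s6(5) and s4(35): 40
merge 40 and s3(59): 99
merge s2(80) and 99: 179
merge s7(176) and 179: 355
merge s1(180) and s5(188): 368
merge 355 and 368: 723
Total encoded bits = sum of merged weights = 40 + 99 + 179 + 355 + 368 + 723 = 1764.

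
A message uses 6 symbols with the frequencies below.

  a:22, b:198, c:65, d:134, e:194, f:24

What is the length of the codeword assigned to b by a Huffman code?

2

Huffman merges, smallest pair first:
combine a(22), f(24) → 46
combine 46, c(65) → 111
combine 111, d(134) → 245
combine e(194), b(198) → 392
combine 245, 392 → 637
b sits 2 levels below the root, so its codeword is 2 bits.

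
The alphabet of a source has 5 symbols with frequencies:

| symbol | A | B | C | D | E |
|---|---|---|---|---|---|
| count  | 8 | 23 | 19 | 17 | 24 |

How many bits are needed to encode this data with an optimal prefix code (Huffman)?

Greedily combine the two least-frequent nodes:
combine A(8), D(17) → 25
combine C(19), B(23) → 42
combine E(24), 25 → 49
combine 42, 49 → 91
Total encoded bits = sum of merged weights = 25 + 42 + 49 + 91 = 207.

207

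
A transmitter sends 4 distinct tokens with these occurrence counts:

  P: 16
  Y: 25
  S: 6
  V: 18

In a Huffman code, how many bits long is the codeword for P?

3

Huffman merges, smallest pair first:
merge S(6) and P(16): 22
merge V(18) and 22: 40
merge Y(25) and 40: 65
P's leaf is at depth 3, giving a 3-bit codeword.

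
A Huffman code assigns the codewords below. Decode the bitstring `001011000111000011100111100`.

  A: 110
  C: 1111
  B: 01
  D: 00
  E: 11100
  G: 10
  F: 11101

Read left to right; each codeword is recognised as soon as it completes (prefix code):
  00→D | 10→G | 110→A | 00→D | 11100→E | 00→D | 11100→E | 1111→C | 00→D
Decoded message: DGADEDECD

DGADEDECD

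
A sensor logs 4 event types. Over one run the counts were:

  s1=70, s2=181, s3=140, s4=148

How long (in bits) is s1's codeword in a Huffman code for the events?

Repeatedly merge the two smallest:
combine s1(70), s3(140) → 210
combine s4(148), s2(181) → 329
combine 210, 329 → 539
The subtree containing s1 is merged 2 times, so code length = 2.

2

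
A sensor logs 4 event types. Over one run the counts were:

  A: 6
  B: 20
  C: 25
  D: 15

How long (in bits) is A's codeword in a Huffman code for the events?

Huffman merges, smallest pair first:
merge A(6) and D(15): 21
merge B(20) and 21: 41
merge C(25) and 41: 66
A's leaf is at depth 3, giving a 3-bit codeword.

3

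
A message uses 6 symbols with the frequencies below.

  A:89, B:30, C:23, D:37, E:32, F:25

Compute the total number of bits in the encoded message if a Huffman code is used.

Greedily combine the two least-frequent nodes:
C(23) + F(25) → 48
B(30) + E(32) → 62
D(37) + 48 → 85
62 + 85 → 147
A(89) + 147 → 236
Each symbol's bit-cost is frequency × depth; summing gives 578 bits (equivalently 48 + 62 + 85 + 147 + 236).

578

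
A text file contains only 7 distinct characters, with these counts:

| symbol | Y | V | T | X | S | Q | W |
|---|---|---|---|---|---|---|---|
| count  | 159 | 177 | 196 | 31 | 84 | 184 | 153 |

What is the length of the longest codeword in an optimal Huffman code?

Merge the two lowest-weight nodes at each step:
X(31) + S(84) → 115
115 + W(153) → 268
Y(159) + V(177) → 336
Q(184) + T(196) → 380
268 + 336 → 604
380 + 604 → 984
The rarest symbols sit at the bottom; the longest codeword is 4 bits.

4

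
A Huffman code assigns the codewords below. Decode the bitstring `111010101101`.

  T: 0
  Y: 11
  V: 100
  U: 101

YUTUU

Read left to right; each codeword is recognised as soon as it completes (prefix code):
  11→Y | 101→U | 0→T | 101→U | 101→U
Decoded message: YUTUU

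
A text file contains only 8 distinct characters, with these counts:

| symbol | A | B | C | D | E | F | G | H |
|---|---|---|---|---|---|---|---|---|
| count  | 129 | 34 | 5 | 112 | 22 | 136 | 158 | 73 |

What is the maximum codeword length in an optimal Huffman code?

5

Merge the two lowest-weight nodes at each step:
combine C(5), E(22) → 27
combine 27, B(34) → 61
combine 61, H(73) → 134
combine D(112), A(129) → 241
combine 134, F(136) → 270
combine G(158), 241 → 399
combine 270, 399 → 669
Maximum depth reached is 5.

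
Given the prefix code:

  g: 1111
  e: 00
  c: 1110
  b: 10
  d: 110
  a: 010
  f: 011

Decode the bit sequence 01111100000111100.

Read left to right; each codeword is recognised as soon as it completes (prefix code):
  011→f | 1110→c | 00→e | 00→e | 1111→g | 00→e
Decoded message: fceege

fceege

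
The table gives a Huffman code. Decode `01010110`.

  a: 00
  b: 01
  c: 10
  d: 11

Read left to right; each codeword is recognised as soon as it completes (prefix code):
  01→b | 01→b | 01→b | 10→c
Decoded message: bbbc

bbbc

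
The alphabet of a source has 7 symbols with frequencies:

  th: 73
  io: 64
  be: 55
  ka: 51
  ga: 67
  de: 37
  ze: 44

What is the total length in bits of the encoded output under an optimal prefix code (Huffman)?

1100

Merge the two smallest weights repeatedly:
combine de(37), ze(44) → 81
combine ka(51), be(55) → 106
combine io(64), ga(67) → 131
combine th(73), 81 → 154
combine 106, 131 → 237
combine 154, 237 → 391
The encoded length is the sum of every internal node's weight: 81 + 106 + 131 + 154 + 237 + 391 = 1100 bits.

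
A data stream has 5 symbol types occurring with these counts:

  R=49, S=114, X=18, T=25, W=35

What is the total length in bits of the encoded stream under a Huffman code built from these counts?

489

Greedily combine the two least-frequent nodes:
X(18) + T(25) → 43
W(35) + 43 → 78
R(49) + 78 → 127
S(114) + 127 → 241
The encoded length is the sum of every internal node's weight: 43 + 78 + 127 + 241 = 489 bits.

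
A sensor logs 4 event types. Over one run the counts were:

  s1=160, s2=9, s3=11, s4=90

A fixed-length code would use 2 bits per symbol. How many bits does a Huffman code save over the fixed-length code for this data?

Fixed-length: 2 bits × 270 symbols = 540 bits.
Huffman merges:
combine s2(9), s3(11) → 20
combine 20, s4(90) → 110
combine 110, s1(160) → 270
Huffman total = 20 + 110 + 270 = 400 bits.
Saving = 540 − 400 = 140 bits.

140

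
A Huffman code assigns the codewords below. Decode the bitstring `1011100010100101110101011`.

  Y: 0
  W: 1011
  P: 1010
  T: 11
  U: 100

Read left to right; each codeword is recognised as soon as it completes (prefix code):
  1011→W | 100→U | 0→Y | 1010→P | 0→Y | 1011→W | 1010→P | 1011→W
Decoded message: WUYPYWPW

WUYPYWPW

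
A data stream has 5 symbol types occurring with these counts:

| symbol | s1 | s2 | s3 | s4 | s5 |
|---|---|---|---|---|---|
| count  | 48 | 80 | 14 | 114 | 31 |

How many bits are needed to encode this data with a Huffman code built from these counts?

Merge the two smallest weights repeatedly:
merge s3(14) and s5(31): 45
merge 45 and s1(48): 93
merge s2(80) and 93: 173
merge s4(114) and 173: 287
The encoded length is the sum of every internal node's weight: 45 + 93 + 173 + 287 = 598 bits.

598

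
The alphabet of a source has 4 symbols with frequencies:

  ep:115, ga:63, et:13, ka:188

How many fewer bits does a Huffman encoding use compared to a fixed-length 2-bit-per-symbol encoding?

Fixed-length: 2 bits × 379 symbols = 758 bits.
Huffman merges:
et(13) + ga(63) → 76
76 + ep(115) → 191
ka(188) + 191 → 379
Huffman total = 76 + 191 + 379 = 646 bits.
Saving = 758 − 646 = 112 bits.

112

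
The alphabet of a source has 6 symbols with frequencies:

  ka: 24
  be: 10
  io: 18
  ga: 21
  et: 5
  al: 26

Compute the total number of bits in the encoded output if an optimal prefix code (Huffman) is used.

256

Merge the two smallest weights repeatedly:
combine et(5), be(10) → 15
combine 15, io(18) → 33
combine ga(21), ka(24) → 45
combine al(26), 33 → 59
combine 45, 59 → 104
Each symbol's bit-cost is frequency × depth; summing gives 256 bits (equivalently 15 + 33 + 45 + 59 + 104).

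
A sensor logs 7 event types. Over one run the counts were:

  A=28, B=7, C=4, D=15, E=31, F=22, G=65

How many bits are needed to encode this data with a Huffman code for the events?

Merge the two smallest weights repeatedly:
C(4) + B(7) → 11
11 + D(15) → 26
F(22) + 26 → 48
A(28) + E(31) → 59
48 + 59 → 107
G(65) + 107 → 172
The encoded length is the sum of every internal node's weight: 11 + 26 + 48 + 59 + 107 + 172 = 423 bits.

423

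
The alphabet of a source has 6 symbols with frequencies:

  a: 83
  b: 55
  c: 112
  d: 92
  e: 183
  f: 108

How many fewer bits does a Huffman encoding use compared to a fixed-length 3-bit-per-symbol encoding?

295

Fixed-length: 3 bits × 633 symbols = 1899 bits.
Huffman merges:
merge b(55) and a(83): 138
merge d(92) and f(108): 200
merge c(112) and 138: 250
merge e(183) and 200: 383
merge 250 and 383: 633
Huffman total = 138 + 200 + 250 + 383 + 633 = 1604 bits.
Saving = 1899 − 1604 = 295 bits.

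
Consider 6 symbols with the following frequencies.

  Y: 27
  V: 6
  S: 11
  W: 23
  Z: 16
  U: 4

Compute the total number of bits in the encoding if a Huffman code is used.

205

Greedily combine the two least-frequent nodes:
U(4) + V(6) → 10
10 + S(11) → 21
Z(16) + 21 → 37
W(23) + Y(27) → 50
37 + 50 → 87
Each symbol's bit-cost is frequency × depth; summing gives 205 bits (equivalently 10 + 21 + 37 + 50 + 87).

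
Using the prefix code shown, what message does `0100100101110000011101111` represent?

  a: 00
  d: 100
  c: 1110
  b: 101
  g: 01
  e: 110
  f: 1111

Read left to right; each codeword is recognised as soon as it completes (prefix code):
  01→g | 00→a | 100→d | 101→b | 110→e | 00→a | 00→a | 1110→c | 1111→f
Decoded message: gadbeaacf

gadbeaacf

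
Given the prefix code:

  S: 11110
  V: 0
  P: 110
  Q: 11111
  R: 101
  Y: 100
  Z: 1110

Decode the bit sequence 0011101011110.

VVZRZ

Read left to right; each codeword is recognised as soon as it completes (prefix code):
  0→V | 0→V | 1110→Z | 101→R | 1110→Z
Decoded message: VVZRZ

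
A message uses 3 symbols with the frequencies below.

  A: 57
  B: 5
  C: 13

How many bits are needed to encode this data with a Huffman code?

93

Build the Huffman tree bottom-up:
merge B(5) and C(13): 18
merge 18 and A(57): 75
The encoded length is the sum of every internal node's weight: 18 + 75 = 93 bits.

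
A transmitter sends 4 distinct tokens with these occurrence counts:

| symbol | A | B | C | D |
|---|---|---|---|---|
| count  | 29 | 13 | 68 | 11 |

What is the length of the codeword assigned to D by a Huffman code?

Huffman merges, smallest pair first:
merge D(11) and B(13): 24
merge 24 and A(29): 53
merge 53 and C(68): 121
The subtree containing D is merged 3 times, so code length = 3.

3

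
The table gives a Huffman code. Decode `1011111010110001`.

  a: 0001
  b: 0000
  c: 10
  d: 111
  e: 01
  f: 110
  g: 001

cdfcfg

Read left to right; each codeword is recognised as soon as it completes (prefix code):
  10→c | 111→d | 110→f | 10→c | 110→f | 001→g
Decoded message: cdfcfg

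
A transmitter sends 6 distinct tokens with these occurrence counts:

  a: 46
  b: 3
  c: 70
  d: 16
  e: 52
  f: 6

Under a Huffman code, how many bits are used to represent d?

3

Repeatedly merge the two smallest:
combine b(3), f(6) → 9
combine 9, d(16) → 25
combine 25, a(46) → 71
combine e(52), c(70) → 122
combine 71, 122 → 193
d's leaf is at depth 3, giving a 3-bit codeword.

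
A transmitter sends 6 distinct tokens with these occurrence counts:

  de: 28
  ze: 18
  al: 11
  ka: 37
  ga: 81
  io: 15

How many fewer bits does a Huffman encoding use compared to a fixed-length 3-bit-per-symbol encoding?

Fixed-length: 3 bits × 190 symbols = 570 bits.
Huffman merges:
al(11) + io(15) → 26
ze(18) + 26 → 44
de(28) + ka(37) → 65
44 + 65 → 109
ga(81) + 109 → 190
Huffman total = 26 + 44 + 65 + 109 + 190 = 434 bits.
Saving = 570 − 434 = 136 bits.

136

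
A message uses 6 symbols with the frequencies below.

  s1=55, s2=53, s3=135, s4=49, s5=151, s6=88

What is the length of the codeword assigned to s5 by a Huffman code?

2

Huffman merges, smallest pair first:
merge s4(49) and s2(53): 102
merge s1(55) and s6(88): 143
merge 102 and s3(135): 237
merge 143 and s5(151): 294
merge 237 and 294: 531
The subtree containing s5 is merged 2 times, so code length = 2.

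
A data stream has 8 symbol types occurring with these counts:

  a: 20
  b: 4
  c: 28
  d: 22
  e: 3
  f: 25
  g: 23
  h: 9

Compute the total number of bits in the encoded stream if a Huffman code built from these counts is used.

Build the Huffman tree bottom-up:
merge e(3) and b(4): 7
merge 7 and h(9): 16
merge 16 and a(20): 36
merge d(22) and g(23): 45
merge f(25) and c(28): 53
merge 36 and 45: 81
merge 53 and 81: 134
Total encoded bits = sum of merged weights = 7 + 16 + 36 + 45 + 53 + 81 + 134 = 372.

372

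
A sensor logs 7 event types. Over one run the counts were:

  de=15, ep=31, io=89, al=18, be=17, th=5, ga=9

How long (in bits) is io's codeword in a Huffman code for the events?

1

Repeatedly merge the two smallest:
merge th(5) and ga(9): 14
merge 14 and de(15): 29
merge be(17) and al(18): 35
merge 29 and ep(31): 60
merge 35 and 60: 95
merge io(89) and 95: 184
io is a child of the root — depth 1, so its codeword is a single bit.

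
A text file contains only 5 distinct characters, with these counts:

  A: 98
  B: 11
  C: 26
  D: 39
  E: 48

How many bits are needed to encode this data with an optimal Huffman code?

Greedily combine the two least-frequent nodes:
merge B(11) and C(26): 37
merge 37 and D(39): 76
merge E(48) and 76: 124
merge A(98) and 124: 222
The encoded length is the sum of every internal node's weight: 37 + 76 + 124 + 222 = 459 bits.

459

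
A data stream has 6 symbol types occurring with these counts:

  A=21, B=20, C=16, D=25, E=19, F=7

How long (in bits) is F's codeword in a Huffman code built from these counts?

Build the tree from the bottom:
F(7) + C(16) → 23
E(19) + B(20) → 39
A(21) + 23 → 44
D(25) + 39 → 64
44 + 64 → 108
F's leaf is at depth 3, giving a 3-bit codeword.

3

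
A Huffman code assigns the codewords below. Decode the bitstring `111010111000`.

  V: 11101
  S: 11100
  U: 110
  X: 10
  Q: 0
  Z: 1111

VQSQ

Read left to right; each codeword is recognised as soon as it completes (prefix code):
  11101→V | 0→Q | 11100→S | 0→Q
Decoded message: VQSQ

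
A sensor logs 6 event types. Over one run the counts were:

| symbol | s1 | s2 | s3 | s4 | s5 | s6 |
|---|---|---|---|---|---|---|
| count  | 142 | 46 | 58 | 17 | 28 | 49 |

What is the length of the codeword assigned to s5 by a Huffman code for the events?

Build the tree from the bottom:
merge s4(17) and s5(28): 45
merge 45 and s2(46): 91
merge s6(49) and s3(58): 107
merge 91 and 107: 198
merge s1(142) and 198: 340
s5 sits 4 levels below the root, so its codeword is 4 bits.

4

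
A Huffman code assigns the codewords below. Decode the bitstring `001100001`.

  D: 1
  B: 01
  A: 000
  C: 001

Read left to right; each codeword is recognised as soon as it completes (prefix code):
  001→C | 1→D | 000→A | 01→B
Decoded message: CDAB

CDAB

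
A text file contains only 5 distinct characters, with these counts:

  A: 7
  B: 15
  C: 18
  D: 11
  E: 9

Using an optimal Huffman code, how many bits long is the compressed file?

Merge the two smallest weights repeatedly:
A(7) + E(9) → 16
D(11) + B(15) → 26
16 + C(18) → 34
26 + 34 → 60
Each symbol's bit-cost is frequency × depth; summing gives 136 bits (equivalently 16 + 26 + 34 + 60).

136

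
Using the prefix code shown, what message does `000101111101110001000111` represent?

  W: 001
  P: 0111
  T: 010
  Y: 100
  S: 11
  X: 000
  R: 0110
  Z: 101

XZSSPXYP

Read left to right; each codeword is recognised as soon as it completes (prefix code):
  000→X | 101→Z | 11→S | 11→S | 0111→P | 000→X | 100→Y | 0111→P
Decoded message: XZSSPXYP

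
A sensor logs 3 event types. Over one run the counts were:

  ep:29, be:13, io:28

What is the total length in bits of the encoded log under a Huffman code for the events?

111

Merge the two smallest weights repeatedly:
be(13) + io(28) → 41
ep(29) + 41 → 70
The encoded length is the sum of every internal node's weight: 41 + 70 = 111 bits.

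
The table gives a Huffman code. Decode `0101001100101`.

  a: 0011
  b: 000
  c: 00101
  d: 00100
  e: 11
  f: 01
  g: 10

Read left to right; each codeword is recognised as soon as it completes (prefix code):
  01→f | 01→f | 0011→a | 00101→c
Decoded message: ffac

ffac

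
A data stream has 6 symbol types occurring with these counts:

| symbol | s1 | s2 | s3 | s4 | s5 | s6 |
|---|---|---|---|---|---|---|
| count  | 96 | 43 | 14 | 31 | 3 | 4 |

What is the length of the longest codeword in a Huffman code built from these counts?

Merge the two lowest-weight nodes at each step:
combine s5(3), s6(4) → 7
combine 7, s3(14) → 21
combine 21, s4(31) → 52
combine s2(43), 52 → 95
combine 95, s1(96) → 191
The first pair merged (s5, s6) ends up deepest, at depth 5.

5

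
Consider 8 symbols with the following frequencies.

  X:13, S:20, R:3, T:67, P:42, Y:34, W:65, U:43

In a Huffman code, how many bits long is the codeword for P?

3

Huffman merges, smallest pair first:
combine R(3), X(13) → 16
combine 16, S(20) → 36
combine Y(34), 36 → 70
combine P(42), U(43) → 85
combine W(65), T(67) → 132
combine 70, 85 → 155
combine 132, 155 → 287
The subtree containing P is merged 3 times, so code length = 3.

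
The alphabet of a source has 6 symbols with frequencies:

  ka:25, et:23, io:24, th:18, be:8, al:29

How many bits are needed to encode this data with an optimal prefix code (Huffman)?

327

Build the Huffman tree bottom-up:
combine be(8), th(18) → 26
combine et(23), io(24) → 47
combine ka(25), 26 → 51
combine al(29), 47 → 76
combine 51, 76 → 127
The encoded length is the sum of every internal node's weight: 26 + 47 + 51 + 76 + 127 = 327 bits.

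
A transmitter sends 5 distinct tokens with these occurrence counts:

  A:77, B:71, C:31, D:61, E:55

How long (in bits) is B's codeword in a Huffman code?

Build the tree from the bottom:
combine C(31), E(55) → 86
combine D(61), B(71) → 132
combine A(77), 86 → 163
combine 132, 163 → 295
B sits 2 levels below the root, so its codeword is 2 bits.

2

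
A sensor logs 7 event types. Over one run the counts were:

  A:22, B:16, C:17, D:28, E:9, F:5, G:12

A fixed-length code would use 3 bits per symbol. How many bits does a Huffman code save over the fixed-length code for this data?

36

Fixed-length: 3 bits × 109 symbols = 327 bits.
Huffman merges:
merge F(5) and E(9): 14
merge G(12) and 14: 26
merge B(16) and C(17): 33
merge A(22) and 26: 48
merge D(28) and 33: 61
merge 48 and 61: 109
Huffman total = 14 + 26 + 33 + 48 + 61 + 109 = 291 bits.
Saving = 327 − 291 = 36 bits.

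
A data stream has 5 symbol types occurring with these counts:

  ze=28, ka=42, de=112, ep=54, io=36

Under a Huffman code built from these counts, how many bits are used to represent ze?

3

Huffman merges, smallest pair first:
combine ze(28), io(36) → 64
combine ka(42), ep(54) → 96
combine 64, 96 → 160
combine de(112), 160 → 272
The subtree containing ze is merged 3 times, so code length = 3.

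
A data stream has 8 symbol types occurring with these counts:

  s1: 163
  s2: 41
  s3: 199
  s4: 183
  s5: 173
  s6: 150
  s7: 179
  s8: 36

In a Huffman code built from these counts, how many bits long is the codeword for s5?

3

Repeatedly merge the two smallest:
merge s8(36) and s2(41): 77
merge 77 and s6(150): 227
merge s1(163) and s5(173): 336
merge s7(179) and s4(183): 362
merge s3(199) and 227: 426
merge 336 and 362: 698
merge 426 and 698: 1124
s5 sits 3 levels below the root, so its codeword is 3 bits.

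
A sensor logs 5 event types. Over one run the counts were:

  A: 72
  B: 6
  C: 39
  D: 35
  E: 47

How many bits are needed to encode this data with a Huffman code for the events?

439

Build the Huffman tree bottom-up:
merge B(6) and D(35): 41
merge C(39) and 41: 80
merge E(47) and A(72): 119
merge 80 and 119: 199
Total encoded bits = sum of merged weights = 41 + 80 + 119 + 199 = 439.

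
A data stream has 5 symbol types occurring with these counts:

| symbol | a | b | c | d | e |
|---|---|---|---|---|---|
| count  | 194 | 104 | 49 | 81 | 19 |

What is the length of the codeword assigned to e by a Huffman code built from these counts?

4

Build the tree from the bottom:
merge e(19) and c(49): 68
merge 68 and d(81): 149
merge b(104) and 149: 253
merge a(194) and 253: 447
The subtree containing e is merged 4 times, so code length = 4.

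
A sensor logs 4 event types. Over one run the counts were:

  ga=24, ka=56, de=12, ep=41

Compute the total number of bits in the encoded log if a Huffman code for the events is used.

246

Merge the two smallest weights repeatedly:
merge de(12) and ga(24): 36
merge 36 and ep(41): 77
merge ka(56) and 77: 133
The encoded length is the sum of every internal node's weight: 36 + 77 + 133 = 246 bits.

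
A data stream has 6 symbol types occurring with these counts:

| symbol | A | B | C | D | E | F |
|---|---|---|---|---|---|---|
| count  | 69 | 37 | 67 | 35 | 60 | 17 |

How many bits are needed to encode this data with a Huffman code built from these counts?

Build the Huffman tree bottom-up:
merge F(17) and D(35): 52
merge B(37) and 52: 89
merge E(60) and C(67): 127
merge A(69) and 89: 158
merge 127 and 158: 285
Total encoded bits = sum of merged weights = 52 + 89 + 127 + 158 + 285 = 711.

711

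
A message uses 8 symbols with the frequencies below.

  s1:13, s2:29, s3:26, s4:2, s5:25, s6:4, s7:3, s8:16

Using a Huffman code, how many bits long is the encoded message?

Build the Huffman tree bottom-up:
merge s4(2) and s7(3): 5
merge s6(4) and 5: 9
merge 9 and s1(13): 22
merge s8(16) and 22: 38
merge s5(25) and s3(26): 51
merge s2(29) and 38: 67
merge 51 and 67: 118
Each symbol's bit-cost is frequency × depth; summing gives 310 bits (equivalently 5 + 9 + 22 + 38 + 51 + 67 + 118).

310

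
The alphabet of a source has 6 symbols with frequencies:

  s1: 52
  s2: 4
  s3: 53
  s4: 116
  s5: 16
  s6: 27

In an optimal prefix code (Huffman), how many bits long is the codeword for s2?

5

Build the tree from the bottom:
s2(4) + s5(16) → 20
20 + s6(27) → 47
47 + s1(52) → 99
s3(53) + 99 → 152
s4(116) + 152 → 268
s2 sits 5 levels below the root, so its codeword is 5 bits.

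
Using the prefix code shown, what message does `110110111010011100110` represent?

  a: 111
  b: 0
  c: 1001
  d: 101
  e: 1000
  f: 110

ffabcfbf

Read left to right; each codeword is recognised as soon as it completes (prefix code):
  110→f | 110→f | 111→a | 0→b | 1001→c | 110→f | 0→b | 110→f
Decoded message: ffabcfbf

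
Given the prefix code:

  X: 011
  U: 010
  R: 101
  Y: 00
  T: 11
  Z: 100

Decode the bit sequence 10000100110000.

ZYZTYY

Read left to right; each codeword is recognised as soon as it completes (prefix code):
  100→Z | 00→Y | 100→Z | 11→T | 00→Y | 00→Y
Decoded message: ZYZTYY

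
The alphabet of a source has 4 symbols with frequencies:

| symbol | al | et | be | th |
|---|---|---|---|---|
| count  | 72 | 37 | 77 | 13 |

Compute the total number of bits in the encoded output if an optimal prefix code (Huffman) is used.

371

Greedily combine the two least-frequent nodes:
th(13) + et(37) → 50
50 + al(72) → 122
be(77) + 122 → 199
Each symbol's bit-cost is frequency × depth; summing gives 371 bits (equivalently 50 + 122 + 199).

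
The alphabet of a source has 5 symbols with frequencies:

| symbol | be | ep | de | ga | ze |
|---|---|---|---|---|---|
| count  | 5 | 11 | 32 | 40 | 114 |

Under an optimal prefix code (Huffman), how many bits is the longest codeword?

Merge the two lowest-weight nodes at each step:
combine be(5), ep(11) → 16
combine 16, de(32) → 48
combine ga(40), 48 → 88
combine 88, ze(114) → 202
The rarest symbols sit at the bottom; the longest codeword is 4 bits.

4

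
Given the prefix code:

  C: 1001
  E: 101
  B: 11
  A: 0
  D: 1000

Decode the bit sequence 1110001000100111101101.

BDDCBEE

Read left to right; each codeword is recognised as soon as it completes (prefix code):
  11→B | 1000→D | 1000→D | 1001→C | 11→B | 101→E | 101→E
Decoded message: BDDCBEE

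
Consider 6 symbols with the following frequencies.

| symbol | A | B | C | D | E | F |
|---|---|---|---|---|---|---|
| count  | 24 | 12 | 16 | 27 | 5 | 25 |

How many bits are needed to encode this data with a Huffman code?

268

Build the Huffman tree bottom-up:
combine E(5), B(12) → 17
combine C(16), 17 → 33
combine A(24), F(25) → 49
combine D(27), 33 → 60
combine 49, 60 → 109
Each symbol's bit-cost is frequency × depth; summing gives 268 bits (equivalently 17 + 33 + 49 + 60 + 109).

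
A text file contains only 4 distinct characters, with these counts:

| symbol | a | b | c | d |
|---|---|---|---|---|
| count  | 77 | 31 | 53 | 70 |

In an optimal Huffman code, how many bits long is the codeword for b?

2

Repeatedly merge the two smallest:
b(31) + c(53) → 84
d(70) + a(77) → 147
84 + 147 → 231
The subtree containing b is merged 2 times, so code length = 2.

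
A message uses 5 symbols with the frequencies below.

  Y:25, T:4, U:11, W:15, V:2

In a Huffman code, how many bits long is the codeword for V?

Huffman merges, smallest pair first:
merge V(2) and T(4): 6
merge 6 and U(11): 17
merge W(15) and 17: 32
merge Y(25) and 32: 57
The subtree containing V is merged 4 times, so code length = 4.

4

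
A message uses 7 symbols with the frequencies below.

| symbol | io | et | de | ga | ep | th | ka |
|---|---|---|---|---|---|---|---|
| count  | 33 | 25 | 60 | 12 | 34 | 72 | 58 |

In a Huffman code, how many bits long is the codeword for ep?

Repeatedly merge the two smallest:
combine ga(12), et(25) → 37
combine io(33), ep(34) → 67
combine 37, ka(58) → 95
combine de(60), 67 → 127
combine th(72), 95 → 167
combine 127, 167 → 294
ep sits 3 levels below the root, so its codeword is 3 bits.

3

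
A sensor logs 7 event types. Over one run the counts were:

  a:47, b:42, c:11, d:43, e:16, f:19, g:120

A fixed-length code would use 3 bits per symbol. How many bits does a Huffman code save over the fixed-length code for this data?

Fixed-length: 3 bits × 298 symbols = 894 bits.
Huffman merges:
merge c(11) and e(16): 27
merge f(19) and 27: 46
merge b(42) and d(43): 85
merge 46 and a(47): 93
merge 85 and 93: 178
merge g(120) and 178: 298
Huffman total = 27 + 46 + 85 + 93 + 178 + 298 = 727 bits.
Saving = 894 − 727 = 167 bits.

167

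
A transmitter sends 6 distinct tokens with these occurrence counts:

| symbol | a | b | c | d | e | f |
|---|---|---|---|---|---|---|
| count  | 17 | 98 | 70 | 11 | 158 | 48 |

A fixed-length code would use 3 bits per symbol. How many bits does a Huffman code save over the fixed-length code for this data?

310

Fixed-length: 3 bits × 402 symbols = 1206 bits.
Huffman merges:
d(11) + a(17) → 28
28 + f(48) → 76
c(70) + 76 → 146
b(98) + 146 → 244
e(158) + 244 → 402
Huffman total = 28 + 76 + 146 + 244 + 402 = 896 bits.
Saving = 1206 − 896 = 310 bits.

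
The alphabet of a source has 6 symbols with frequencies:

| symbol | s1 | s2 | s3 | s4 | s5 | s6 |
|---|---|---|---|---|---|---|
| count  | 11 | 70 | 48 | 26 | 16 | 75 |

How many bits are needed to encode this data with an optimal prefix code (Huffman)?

Greedily combine the two least-frequent nodes:
s1(11) + s5(16) → 27
s4(26) + 27 → 53
s3(48) + 53 → 101
s2(70) + s6(75) → 145
101 + 145 → 246
Each symbol's bit-cost is frequency × depth; summing gives 572 bits (equivalently 27 + 53 + 101 + 145 + 246).

572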